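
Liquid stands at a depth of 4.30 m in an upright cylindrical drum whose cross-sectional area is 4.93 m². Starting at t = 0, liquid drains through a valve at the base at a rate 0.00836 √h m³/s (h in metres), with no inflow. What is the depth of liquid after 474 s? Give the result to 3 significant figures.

With no inflow, A dh/dt = −0.00836 √h.
∫ h^(−1/2) dh = −(0.00836/A) ∫ dt, giving 2√h = 2√h₀ − (0.00836/A) t.
√h = √4.30 − 0.00836·474/(2·4.93) = 2.0736 − 0.40189 = 1.6718.
h = 1.6718² = 2.7948 m.

2.79 m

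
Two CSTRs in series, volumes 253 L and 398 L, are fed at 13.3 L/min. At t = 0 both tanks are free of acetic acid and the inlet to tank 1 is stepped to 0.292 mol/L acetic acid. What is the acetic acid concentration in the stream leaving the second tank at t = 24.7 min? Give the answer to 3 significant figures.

Time constants: τᵢ = Vᵢ/Q for each well-mixed tank.
τ₁ = 253/13.3 = 19.023 min; τ₂ = 398/13.3 = 29.925 min.
Solving the cascade with C₁(0)=C₂(0)=0 gives C₂(t) = C_in[1 − (τ₁ e^(−t/τ₁) − τ₂ e^(−t/τ₂))/(τ₁ − τ₂)].
At t = 24.7: e^(−t/τ₁) = 0.27295, e^(−t/τ₂) = 0.43806.
C₂ = 0.292·[1 − (19.023·0.27295 − 29.925·0.43806)/(-10.902)] = 0.292·0.27386 = 0.079967 mol/L.

0.0800 mol/L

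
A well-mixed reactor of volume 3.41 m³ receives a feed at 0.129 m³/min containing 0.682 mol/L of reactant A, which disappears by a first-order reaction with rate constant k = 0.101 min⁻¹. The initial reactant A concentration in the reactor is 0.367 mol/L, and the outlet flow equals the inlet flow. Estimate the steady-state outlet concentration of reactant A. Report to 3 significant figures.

0.186 mol/L

Species balance: V dC/dt = Q C_in − Q C − k V C.
At steady state: 0 = Q C_in − (Q + kV) C_ss, so C_ss = Q C_in/(Q + kV).
C_ss = 0.129·0.682/(0.129 + 0.101·3.41) = 0.087978/0.47341 = 0.18584 mol/L.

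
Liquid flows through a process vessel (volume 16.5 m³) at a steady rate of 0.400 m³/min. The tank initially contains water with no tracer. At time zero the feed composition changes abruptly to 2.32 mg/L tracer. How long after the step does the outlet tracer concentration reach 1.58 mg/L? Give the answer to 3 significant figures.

47.1 min

Mass balance on the solute (V constant): V dC/dt = Q(C_in − C), so τ = V/Q = 41.250 min.
C(t) = C_in + (C₀ − C_in) e^(−t/τ). Set C = 1.58 and solve for t:
e^(−t/τ) = (C − C_in)/(C₀ − C_in) = (1.58 − 2.32)/(0 − 2.32) = 0.31897
t = −τ ln(…) = 41.250 × 1.1427 = 47.135 min.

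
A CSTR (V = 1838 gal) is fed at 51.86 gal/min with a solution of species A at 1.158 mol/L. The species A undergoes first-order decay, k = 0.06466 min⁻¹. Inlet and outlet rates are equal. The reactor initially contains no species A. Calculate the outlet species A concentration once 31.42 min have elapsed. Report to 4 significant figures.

Species balance: V dC/dt = Q C_in − Q C − k V C.
This is linear with rate a = Q/V + k = 0.0928755 min⁻¹.
C_ss = Q C_in/(Q + kV) = 0.351799 mol/L; C(t) = C_ss + (C₀ − C_ss) e^(−a t).
C(31.42) = 0.351799 + (-0.351799)·e^(−0.0928755·31.42) = 0.351799 + (-0.351799)·0.0540337 = 0.332790 mol/L.

0.3328 mol/L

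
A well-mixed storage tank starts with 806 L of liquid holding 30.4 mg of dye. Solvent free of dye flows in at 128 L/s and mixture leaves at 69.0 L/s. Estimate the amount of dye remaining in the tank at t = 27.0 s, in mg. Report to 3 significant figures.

Total volume: dV/dt = Q_in − Q_out = 59.000 L/s, so V(t) = 806 + 59.000 t and V(27.0) = 2399.0 L.
No dye enters, so dm/dt = −Q_out · (m/V).
Separate: dm/m = −Q_out dt/V(t) ⇒ ln(m/m₀) = −(Q_out/(Q_in−Q_out)) ln(V/V₀).
m = m₀ (V₀/V)^(Q_out/(Q_in−Q_out)) = 30.4 × (806/2399.0)^(1.1695) = 8.4897 mg.

8.49 mg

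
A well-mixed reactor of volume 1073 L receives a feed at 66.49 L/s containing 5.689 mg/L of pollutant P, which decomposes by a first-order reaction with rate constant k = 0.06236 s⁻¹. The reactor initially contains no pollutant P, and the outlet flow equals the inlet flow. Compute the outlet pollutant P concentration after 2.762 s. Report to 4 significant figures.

0.8241 mg/L

V dC/dt = Q(C_in − C) − k V C.
dC/dt = (Q/V) C_in − (Q/V + k) C; effective rate a = Q/V + k = 0.0619664 + 0.06236 = 0.124326 s⁻¹.
C_ss = Q C_in/(Q + kV) = 2.83550 mg/L; C(t) = C_ss + (C₀ − C_ss) e^(−a t).
C(2.762) = 2.83550 + (-2.83550)·e^(−0.124326·2.762) = 2.83550 + (-2.83550)·0.709362 = 0.824104 mg/L.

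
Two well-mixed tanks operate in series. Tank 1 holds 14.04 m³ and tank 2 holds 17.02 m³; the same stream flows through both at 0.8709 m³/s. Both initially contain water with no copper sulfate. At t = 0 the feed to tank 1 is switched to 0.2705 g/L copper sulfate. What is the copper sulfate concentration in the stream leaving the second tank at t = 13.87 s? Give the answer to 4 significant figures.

Species balance on tank i: dCᵢ/dt = (Cᵢ₋₁ − Cᵢ)/τᵢ with τᵢ = Vᵢ/Q.
τ₁ = 14.04/0.8709 = 16.1213 s; τ₂ = 17.02/0.8709 = 19.5430 s.
Tank 1: C₁ = C_in(1 − e^(−t/τ₁)). Tank 2 (τ₁ ≠ τ₂): C₂ = C_in[1 − (τ₁ e^(−t/τ₁) − τ₂ e^(−t/τ₂))/(τ₁ − τ₂)].
At t = 13.87: e^(−t/τ₁) = 0.423012, e^(−t/τ₂) = 0.491783.
C₂ = 0.2705·[1 − (16.1213·0.423012 − 19.5430·0.491783)/(-3.42175)] = 0.2705·0.184206 = 0.0498278 g/L.

0.04983 g/L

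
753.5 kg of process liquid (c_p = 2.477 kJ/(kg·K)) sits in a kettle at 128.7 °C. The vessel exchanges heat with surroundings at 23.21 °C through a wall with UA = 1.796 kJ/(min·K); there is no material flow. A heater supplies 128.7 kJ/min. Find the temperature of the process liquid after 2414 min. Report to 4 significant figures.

Lumped-capacitance energy balance: M c_p dT/dt = UA(T_amb − T) + Q̇.
dT/dt = (T_ss − T)/τ with T_ss = T_amb + Q̇/UA = 23.21 + 128.7/1.796 = 94.8692 °C, τ = M c_p/UA = 753.5·2.477/1.796 = 1039.21 min.
T approaches T_ss exponentially: T(t) = T_ss + (T₀ − T_ss) e^(−t/τ).
T(2414) = 94.8692 + (33.8308)·0.0979870 = 98.1842 °C.

98.18 °C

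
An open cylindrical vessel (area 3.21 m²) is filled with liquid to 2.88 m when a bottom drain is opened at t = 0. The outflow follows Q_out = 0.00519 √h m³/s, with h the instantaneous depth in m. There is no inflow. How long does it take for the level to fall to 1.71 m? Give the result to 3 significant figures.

482 s

A dh/dt = −Q_out = −0.00519 √h.
∫ h^(−1/2) dh = −(0.00519/A) ∫ dt, giving 2√h = 2√h₀ − (0.00519/A) t.
t = 2A(√h₀ − √h)/0.00519 = 2·3.21·(√2.88 − √1.71)/0.00519
  = 6.4200 × (1.6971 − 1.3077) / 0.00519 = 481.67 s.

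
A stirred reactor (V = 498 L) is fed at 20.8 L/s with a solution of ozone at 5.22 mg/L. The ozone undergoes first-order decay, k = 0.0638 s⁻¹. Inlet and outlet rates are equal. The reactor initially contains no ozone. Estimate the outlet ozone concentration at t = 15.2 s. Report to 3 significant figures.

1.65 mg/L

V dC/dt = Q(C_in − C) − k V C.
This is linear with rate a = Q/V + k = 0.10557 s⁻¹.
C_ss = Q C_in/(Q + kV) = 2.0653 mg/L; C(t) = C_ss + (C₀ − C_ss) e^(−a t).
C(15.2) = 2.0653 + (-2.0653)·e^(−0.10557·15.2) = 2.0653 + (-2.0653)·0.20097 = 1.6502 mg/L.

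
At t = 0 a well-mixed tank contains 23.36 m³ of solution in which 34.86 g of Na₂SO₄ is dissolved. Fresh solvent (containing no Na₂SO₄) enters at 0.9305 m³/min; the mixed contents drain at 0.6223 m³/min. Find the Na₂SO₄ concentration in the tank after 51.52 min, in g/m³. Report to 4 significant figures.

0.3118 g/m³

Let m(t) be the amount of Na₂SO₄. Volume: V(t) = V₀ + (Q_in − Q_out) t = 23.36 + 0.308200 t; V(51.52) = 39.2385 m³.
Species balance (pure solvent in): dm/dt = −Q_out · m/V(t).
dm/m = −Q_out dt/(V₀ + 0.308200 t); integrating gives ln(m/m₀) = −(Q_out/(Q_in−Q_out)) ln(V/V₀).
m = m₀ (V₀/V)^(Q_out/(Q_in−Q_out)) = 34.86 × (23.36/39.2385)^(2.01914) = 12.2331 g.
C = m/V = 12.2331/39.2385 = 0.311763 g/m³.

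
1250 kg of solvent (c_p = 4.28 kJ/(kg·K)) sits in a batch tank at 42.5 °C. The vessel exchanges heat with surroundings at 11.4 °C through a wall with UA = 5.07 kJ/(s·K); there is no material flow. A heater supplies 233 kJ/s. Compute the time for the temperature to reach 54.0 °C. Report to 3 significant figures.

1570 s

M c_p dT/dt = −UA(T − T_amb) + Q̇.
τ = M c_p/UA = 1055.2 s; T_ss = T_amb + Q̇/UA = 11.4 + 233/5.07 = 57.357 °C.
T(t) = T_ss + (T₀ − T_ss)e^(−t/τ); set T = 54.0:
t = −τ ln[(T − T_ss)/(T₀ − T_ss)] = −1055.2 · ln(0.22593) = 1569.7 s.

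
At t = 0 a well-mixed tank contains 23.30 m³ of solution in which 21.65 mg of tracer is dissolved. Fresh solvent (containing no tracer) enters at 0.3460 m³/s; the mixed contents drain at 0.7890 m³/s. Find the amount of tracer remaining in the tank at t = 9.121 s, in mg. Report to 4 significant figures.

15.42 mg

Let m(t) be the amount of tracer. Volume: V(t) = V₀ + (Q_in − Q_out) t = 23.30 − 0.443000 t; V(9.121) = 19.2594 m³.
Solute balance: dm/dt = 0 − Q_out C = −Q_out m/V(t).
Separate: dm/m = −Q_out dt/V(t) ⇒ ln(m/m₀) = −(Q_out/(Q_in−Q_out)) ln(V/V₀).
m = m₀ (V₀/V)^(Q_out/(Q_in−Q_out)) = 21.65 × (23.30/19.2594)^(-1.78104) = 15.4221 mg.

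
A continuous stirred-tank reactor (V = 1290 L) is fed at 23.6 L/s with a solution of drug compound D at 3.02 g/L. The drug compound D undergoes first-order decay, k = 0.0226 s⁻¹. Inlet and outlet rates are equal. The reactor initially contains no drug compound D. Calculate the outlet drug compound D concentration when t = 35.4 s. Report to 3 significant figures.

1.03 g/L

V dC/dt = Q(C_in − C) − k V C.
dC/dt = (Q/V) C_in − (Q/V + k) C; effective rate a = Q/V + k = 0.018295 + 0.0226 = 0.040895 s⁻¹.
C_ss = Q C_in/(Q + kV) = 1.3510 g/L; C(t) = C_ss + (C₀ − C_ss) e^(−a t).
C(35.4) = 1.3510 + (-1.3510)·e^(−0.040895·35.4) = 1.3510 + (-1.3510)·0.23512 = 1.0334 g/L.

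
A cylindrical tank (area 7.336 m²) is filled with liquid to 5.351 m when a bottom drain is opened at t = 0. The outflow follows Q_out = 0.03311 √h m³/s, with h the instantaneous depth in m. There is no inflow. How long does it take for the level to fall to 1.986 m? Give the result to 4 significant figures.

400.6 s

With no inflow, A dh/dt = −0.03311 √h.
Separate and integrate: 2(√h − √h₀) = −(0.03311/A) t.
t = 2A(√h₀ − √h)/0.03311 = 2·7.336·(√5.351 − √1.986)/0.03311
  = 14.6720 × (2.31322 − 1.40926) / 0.03311 = 400.574 s.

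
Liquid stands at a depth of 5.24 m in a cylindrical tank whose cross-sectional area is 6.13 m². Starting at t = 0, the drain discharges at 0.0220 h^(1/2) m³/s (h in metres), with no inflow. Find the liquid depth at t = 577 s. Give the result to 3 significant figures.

1.57 m

A dh/dt = −Q_out = −0.0220 √h.
This is separable: 2 d(√h)/dt = −0.0220/A, so √h = √h₀ − (0.0220/(2A)) t.
√h = √5.24 − 0.0220·577/(2·6.13) = 2.2891 − 1.0354 = 1.2537.
h = 1.2537² = 1.5718 m.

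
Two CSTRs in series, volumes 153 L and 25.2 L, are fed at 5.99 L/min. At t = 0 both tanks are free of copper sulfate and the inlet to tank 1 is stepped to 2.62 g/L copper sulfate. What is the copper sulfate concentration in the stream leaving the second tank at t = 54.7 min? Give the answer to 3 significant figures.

2.25 g/L

Time constants: τᵢ = Vᵢ/Q for each well-mixed tank.
τ₁ = 153/5.99 = 25.543 min; τ₂ = 25.2/5.99 = 4.2070 min.
Solving the cascade with C₁(0)=C₂(0)=0 gives C₂(t) = C_in[1 − (τ₁ e^(−t/τ₁) − τ₂ e^(−t/τ₂))/(τ₁ − τ₂)].
At t = 54.7: e^(−t/τ₁) = 0.11748, e^(−t/τ₂) = 2.2556e-06.
C₂ = 2.62·[1 − (25.543·0.11748 − 4.2070·2.2556e-06)/(21.336)] = 2.62·0.85936 = 2.2515 g/L.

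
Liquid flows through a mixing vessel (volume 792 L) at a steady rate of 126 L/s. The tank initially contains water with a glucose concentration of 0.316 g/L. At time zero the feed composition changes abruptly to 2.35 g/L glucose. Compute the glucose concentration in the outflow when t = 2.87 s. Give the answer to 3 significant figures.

Mass balance on the solute (V constant): V dC/dt = Q(C_in − C).
Time constant τ = V/Q = 792/126 = 6.2857 s.
Solution: C(t) = C_in + (C₀ − C_in) e^(−t/τ).
C(2.87) = 2.35 + (0.316 − 2.35)·e^(−2.87/6.2857) = 2.35 + (-2.0340)·0.63344 = 1.0616 g/L.

1.06 g/L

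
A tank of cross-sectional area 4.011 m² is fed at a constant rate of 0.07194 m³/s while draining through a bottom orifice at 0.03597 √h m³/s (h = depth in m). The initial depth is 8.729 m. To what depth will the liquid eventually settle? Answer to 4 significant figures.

4.000 m

Volume balance on the tank: A dh/dt = Q_in − 0.03597 √h. At steady state dh/dt = 0:
Q_in = 0.03597 √h_ss ⇒ √h_ss = 0.07194/0.03597 = 2.00000.
h_ss = 2.00000² = 4.00000 m. (Since h₀ = 8.729 m > h_ss, the level will fall toward this value.)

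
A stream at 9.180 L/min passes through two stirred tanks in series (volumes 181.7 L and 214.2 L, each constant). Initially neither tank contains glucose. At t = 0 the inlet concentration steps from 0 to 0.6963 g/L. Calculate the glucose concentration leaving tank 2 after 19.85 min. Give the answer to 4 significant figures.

0.1642 g/L

Each tank obeys Vᵢ dCᵢ/dt = Q(Cᵢ₋₁ − Cᵢ), so τᵢ = Vᵢ/Q.
τ₁ = 181.7/9.180 = 19.7930 min; τ₂ = 214.2/9.180 = 23.3333 min.
Solving the cascade with C₁(0)=C₂(0)=0 gives C₂(t) = C_in[1 − (τ₁ e^(−t/τ₁) − τ₂ e^(−t/τ₂))/(τ₁ − τ₂)].
At t = 19.85: e^(−t/τ₁) = 0.366822, e^(−t/τ₂) = 0.427110.
C₂ = 0.6963·[1 − (19.7930·0.366822 − 23.3333·0.427110)/(-3.54031)] = 0.6963·0.235836 = 0.164212 g/L.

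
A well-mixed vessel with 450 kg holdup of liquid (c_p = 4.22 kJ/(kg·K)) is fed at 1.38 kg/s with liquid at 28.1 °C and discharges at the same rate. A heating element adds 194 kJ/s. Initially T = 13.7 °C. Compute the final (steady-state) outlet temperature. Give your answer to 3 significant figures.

Heat balance on the well-mixed liquid: M c_p dT/dt = ṁ c_p (T_in − T) + 194.
At steady state dT/dt = 0 ⇒ T_ss = T_in + Q̇/(ṁ c_p) = 28.1 + 194/(1.38·4.22) = 61.413 °C.

61.4 °C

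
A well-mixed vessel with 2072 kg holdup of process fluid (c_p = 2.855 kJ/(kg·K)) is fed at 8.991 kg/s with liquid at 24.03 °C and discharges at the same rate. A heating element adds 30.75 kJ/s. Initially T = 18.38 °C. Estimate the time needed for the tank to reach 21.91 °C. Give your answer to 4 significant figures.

167.0 s

Heat balance on the well-mixed liquid: M c_p dT/dt = ṁ c_p (T_in − T) + 30.75.
τ = M/ṁ = 230.453 s; T_ss = T_in + Q̇/(ṁ c_p) = 25.2279 °C.
T(t) = T_ss + (T₀ − T_ss) e^(−t/τ). Set T = 21.91:
e^(−t/τ) = (21.91 − 25.2279)/(18.38 − 25.2279) = 0.484516
t = −230.453 · ln(0.484516) = 166.987 s.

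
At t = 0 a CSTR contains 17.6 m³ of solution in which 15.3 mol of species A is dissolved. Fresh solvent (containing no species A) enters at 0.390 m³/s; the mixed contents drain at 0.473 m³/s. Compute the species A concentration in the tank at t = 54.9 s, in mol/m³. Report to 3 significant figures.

Let m(t) be the amount of species A. Volume: V(t) = V₀ + (Q_in − Q_out) t = 17.6 − 0.083000 t; V(54.9) = 13.043 m³.
Species balance (pure solvent in): dm/dt = −Q_out · m/V(t).
dm/m = −Q_out dt/(V₀ − 0.083000 t); integrating gives ln(m/m₀) = −(Q_out/(Q_in−Q_out)) ln(V/V₀).
m = m₀ (V₀/V)^(Q_out/(Q_in−Q_out)) = 15.3 × (17.6/13.043)^(-5.6988) = 2.7742 mol.
C = m/V = 2.7742/13.043 = 0.21269 mol/m³.

0.213 mol/m³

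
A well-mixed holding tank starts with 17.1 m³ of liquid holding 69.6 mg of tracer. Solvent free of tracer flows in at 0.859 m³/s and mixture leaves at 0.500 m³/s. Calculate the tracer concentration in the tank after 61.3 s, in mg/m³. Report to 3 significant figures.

Total volume: dV/dt = Q_in − Q_out = 0.35900 m³/s, so V(t) = 17.1 + 0.35900 t and V(61.3) = 39.107 m³.
No tracer enters, so dm/dt = −Q_out · (m/V).
Separate: dm/m = −Q_out dt/V(t) ⇒ ln(m/m₀) = −(Q_out/(Q_in−Q_out)) ln(V/V₀).
m = m₀ (V₀/V)^(Q_out/(Q_in−Q_out)) = 69.6 × (17.1/39.107)^(1.3928) = 21.991 mg.
C = m/V = 21.991/39.107 = 0.56234 mg/m³.

0.562 mg/m³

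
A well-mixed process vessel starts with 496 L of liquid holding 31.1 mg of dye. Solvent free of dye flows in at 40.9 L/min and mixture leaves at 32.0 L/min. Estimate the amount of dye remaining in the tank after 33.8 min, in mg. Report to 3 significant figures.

5.66 mg

Total volume: dV/dt = Q_in − Q_out = 8.9000 L/min, so V(t) = 496 + 8.9000 t and V(33.8) = 796.82 L.
Species balance (pure solvent in): dm/dt = −Q_out · m/V(t).
dm/m = −Q_out dt/(V₀ + 8.9000 t); integrating gives ln(m/m₀) = −(Q_out/(Q_in−Q_out)) ln(V/V₀).
m = m₀ (V₀/V)^(Q_out/(Q_in−Q_out)) = 31.1 × (496/796.82)^(3.5955) = 5.6562 mg.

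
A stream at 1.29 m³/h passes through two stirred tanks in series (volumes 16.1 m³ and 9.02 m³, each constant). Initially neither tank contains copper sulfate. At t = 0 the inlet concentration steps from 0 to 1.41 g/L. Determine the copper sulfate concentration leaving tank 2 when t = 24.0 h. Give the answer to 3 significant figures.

0.999 g/L

Each tank obeys Vᵢ dCᵢ/dt = Q(Cᵢ₋₁ − Cᵢ), so τᵢ = Vᵢ/Q.
τ₁ = 16.1/1.29 = 12.481 h; τ₂ = 9.02/1.29 = 6.9922 h.
Tank 1: C₁ = C_in(1 − e^(−t/τ₁)). Tank 2 (τ₁ ≠ τ₂): C₂ = C_in[1 − (τ₁ e^(−t/τ₁) − τ₂ e^(−t/τ₂))/(τ₁ − τ₂)].
At t = 24.0: e^(−t/τ₁) = 0.14617, e^(−t/τ₂) = 0.032310.
C₂ = 1.41·[1 − (12.481·0.14617 − 6.9922·0.032310)/(5.4884)] = 1.41·0.70877 = 0.99937 g/L.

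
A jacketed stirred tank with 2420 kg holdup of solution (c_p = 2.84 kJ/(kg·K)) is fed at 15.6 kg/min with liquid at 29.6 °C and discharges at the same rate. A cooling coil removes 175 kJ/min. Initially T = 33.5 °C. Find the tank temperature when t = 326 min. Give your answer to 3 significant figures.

26.6 °C

Energy balance: M c_p dT/dt = ṁ c_p (T_in − T) − 175.
Rearrange: dT/dt = (T_ss − T)/τ with τ = M/ṁ = 155.13 min and T_ss = T_in − Q̇/(ṁ c_p) = 25.650 °C.
T approaches T_ss exponentially: T(t) = T_ss + (T₀ − T_ss) e^(−t/τ).
T(326) = 25.650 + (7.8500)·e^(−326/155.13) = 25.650 + (7.8500)·0.12227 = 26.610 °C.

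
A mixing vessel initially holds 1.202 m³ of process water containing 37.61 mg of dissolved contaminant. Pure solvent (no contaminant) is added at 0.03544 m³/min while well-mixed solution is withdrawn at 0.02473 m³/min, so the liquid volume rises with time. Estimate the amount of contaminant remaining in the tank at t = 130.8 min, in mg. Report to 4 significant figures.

Total volume: dV/dt = Q_in − Q_out = 0.0107100 m³/min, so V(t) = 1.202 + 0.0107100 t and V(130.8) = 2.60287 m³.
Solute balance: dm/dt = 0 − Q_out C = −Q_out m/V(t).
Separate: dm/m = −Q_out dt/V(t) ⇒ ln(m/m₀) = −(Q_out/(Q_in−Q_out)) ln(V/V₀).
m = m₀ (V₀/V)^(Q_out/(Q_in−Q_out)) = 37.61 × (1.202/2.60287)^(2.30906) = 6.31691 mg.

6.317 mg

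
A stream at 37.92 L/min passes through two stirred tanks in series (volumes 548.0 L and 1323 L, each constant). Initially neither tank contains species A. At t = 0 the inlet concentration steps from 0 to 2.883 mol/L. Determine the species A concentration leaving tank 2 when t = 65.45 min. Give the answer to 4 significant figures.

Time constants: τᵢ = Vᵢ/Q for each well-mixed tank.
τ₁ = 548.0/37.92 = 14.4515 min; τ₂ = 1323/37.92 = 34.8892 min.
Solving the cascade with C₁(0)=C₂(0)=0 gives C₂(t) = C_in[1 − (τ₁ e^(−t/τ₁) − τ₂ e^(−t/τ₂))/(τ₁ − τ₂)].
At t = 65.45: e^(−t/τ₁) = 0.0107920, e^(−t/τ₂) = 0.153211.
C₂ = 2.883·[1 − (14.4515·0.0107920 − 34.8892·0.153211)/(-20.4378)] = 2.883·0.746084 = 2.15096 mol/L.

2.151 mol/L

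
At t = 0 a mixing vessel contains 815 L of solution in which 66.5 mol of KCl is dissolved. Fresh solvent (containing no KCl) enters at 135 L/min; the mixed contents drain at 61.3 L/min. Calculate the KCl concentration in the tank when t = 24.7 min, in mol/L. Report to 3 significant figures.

Let m(t) be the amount of KCl. Volume: V(t) = V₀ + (Q_in − Q_out) t = 815 + 73.700 t; V(24.7) = 2635.4 L.
Species balance (pure solvent in): dm/dt = −Q_out · m/V(t).
Separate: dm/m = −Q_out dt/V(t) ⇒ ln(m/m₀) = −(Q_out/(Q_in−Q_out)) ln(V/V₀).
m = m₀ (V₀/V)^(Q_out/(Q_in−Q_out)) = 66.5 × (815/2635.4)^(0.83175) = 25.055 mol.
C = m/V = 25.055/2635.4 = 0.0095070 mol/L.

0.00951 mol/L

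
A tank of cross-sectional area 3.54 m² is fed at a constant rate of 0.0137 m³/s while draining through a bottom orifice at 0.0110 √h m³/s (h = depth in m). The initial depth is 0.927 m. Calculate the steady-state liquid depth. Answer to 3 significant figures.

Unsteady balance on liquid volume: A dh/dt = Q_in − 0.0110 √h. At steady state dh/dt = 0:
Q_in = 0.0110 √h_ss ⇒ √h_ss = 0.0137/0.0110 = 1.2455.
h_ss = 1.2455² = 1.5512 m. (Since h₀ = 0.927 m < h_ss, the level will rise toward this value.)

1.55 m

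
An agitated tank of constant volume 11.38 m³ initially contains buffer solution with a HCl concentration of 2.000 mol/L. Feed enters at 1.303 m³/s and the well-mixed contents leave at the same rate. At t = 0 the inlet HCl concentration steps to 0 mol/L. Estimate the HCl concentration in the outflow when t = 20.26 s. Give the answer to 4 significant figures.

Accumulation = in − out for the solute gives V dC/dt = Q(C_in − C).
Time constant τ = V/Q = 11.38/1.303 = 8.73369 s.
C approaches C_in exponentially: C(t) = C_in + (C₀ − C_in) e^(−t/τ).
C(20.26) = 0 + (2.000 − 0)·e^(−20.26/8.73369) = 0 + (2.00000)·0.0982979 = 0.196596 mol/L.

0.1966 mol/L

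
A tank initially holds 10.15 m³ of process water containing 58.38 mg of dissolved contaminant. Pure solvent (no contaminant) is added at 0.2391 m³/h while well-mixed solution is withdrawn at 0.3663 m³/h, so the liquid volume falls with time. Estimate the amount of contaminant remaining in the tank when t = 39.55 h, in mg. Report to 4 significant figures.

8.133 mg

Let m(t) be the amount of contaminant. Volume: V(t) = V₀ + (Q_in − Q_out) t = 10.15 − 0.127200 t; V(39.55) = 5.11924 m³.
Solute balance: dm/dt = 0 − Q_out C = −Q_out m/V(t).
dm/m = −Q_out dt/(V₀ − 0.127200 t); integrating gives ln(m/m₀) = −(Q_out/(Q_in−Q_out)) ln(V/V₀).
m = m₀ (V₀/V)^(Q_out/(Q_in−Q_out)) = 58.38 × (10.15/5.11924)^(-2.87972) = 8.13276 mg.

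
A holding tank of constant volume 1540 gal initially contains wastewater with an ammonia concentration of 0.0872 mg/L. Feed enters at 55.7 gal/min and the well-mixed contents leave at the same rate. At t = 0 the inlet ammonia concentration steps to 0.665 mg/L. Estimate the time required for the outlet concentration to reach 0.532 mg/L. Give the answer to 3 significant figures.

Mass balance on the solute (V constant): V dC/dt = Q(C_in − C), so τ = V/Q = 27.648 min.
C(t) = C_in + (C₀ − C_in) e^(−t/τ). Set C = 0.532 and solve for t:
e^(−t/τ) = (C − C_in)/(C₀ − C_in) = (0.532 − 0.665)/(0.0872 − 0.665) = 0.23018
t = −τ ln(…) = 27.648 × 1.4689 = 40.612 min.

40.6 min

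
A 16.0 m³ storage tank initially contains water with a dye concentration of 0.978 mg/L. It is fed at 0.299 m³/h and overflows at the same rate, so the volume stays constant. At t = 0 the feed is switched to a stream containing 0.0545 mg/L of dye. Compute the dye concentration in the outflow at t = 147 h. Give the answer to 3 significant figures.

Unsteady species balance (constant V, well mixed): V dC/dt = Q(C_in − C).
Time constant τ = V/Q = 16.0/0.299 = 53.512 h.
Integrating: C(t) = C_in + (C₀ − C_in) e^(−t/τ).
C(147) = 0.0545 + (0.978 − 0.0545)·e^(−147/53.512) = 0.0545 + (0.92350)·0.064116 = 0.11371 mg/L.

0.114 mg/L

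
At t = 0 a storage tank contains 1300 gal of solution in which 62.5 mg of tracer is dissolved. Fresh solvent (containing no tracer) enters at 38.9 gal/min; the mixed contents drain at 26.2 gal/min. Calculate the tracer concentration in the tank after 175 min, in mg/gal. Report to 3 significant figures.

0.00227 mg/gal

Total volume: dV/dt = Q_in − Q_out = 12.700 gal/min, so V(t) = 1300 + 12.700 t and V(175) = 3522.5 gal.
Solute balance: dm/dt = 0 − Q_out C = −Q_out m/V(t).
dm/m = −Q_out dt/(V₀ + 12.700 t); integrating gives ln(m/m₀) = −(Q_out/(Q_in−Q_out)) ln(V/V₀).
m = m₀ (V₀/V)^(Q_out/(Q_in−Q_out)) = 62.5 × (1300/3522.5)^(2.0630) = 7.9946 mg.
C = m/V = 7.9946/3522.5 = 0.0022696 mg/gal.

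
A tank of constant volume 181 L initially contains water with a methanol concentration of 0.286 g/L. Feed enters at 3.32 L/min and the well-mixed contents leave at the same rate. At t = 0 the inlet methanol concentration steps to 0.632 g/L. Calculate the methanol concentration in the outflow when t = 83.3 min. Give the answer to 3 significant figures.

0.557 g/L

Species balance on the tank: V dC/dt = Q(C_in − C).
Rewrite as dC/dt + C/τ = C_in/τ, τ = V/Q = 54.518 min.
Solution: C(t) = C_in + (C₀ − C_in) e^(−t/τ).
C(83.3) = 0.632 + (0.286 − 0.632)·e^(−83.3/54.518) = 0.632 + (-0.34600)·0.21698 = 0.55692 g/L.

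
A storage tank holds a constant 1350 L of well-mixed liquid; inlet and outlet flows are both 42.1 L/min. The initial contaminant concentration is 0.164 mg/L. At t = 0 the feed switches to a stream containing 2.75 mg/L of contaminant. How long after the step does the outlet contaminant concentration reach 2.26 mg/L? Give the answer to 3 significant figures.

53.3 min

Species balance: V dC/dt = Q(C_in − C) ⇒ τ = V/Q = 32.067 min.
C(t) = C_in + (C₀ − C_in) e^(−t/τ). Set C = 2.26 and solve for t:
e^(−t/τ) = (C − C_in)/(C₀ − C_in) = (2.26 − 2.75)/(0.164 − 2.75) = 0.18948
t = −τ ln(…) = 32.067 × 1.6635 = 53.341 min.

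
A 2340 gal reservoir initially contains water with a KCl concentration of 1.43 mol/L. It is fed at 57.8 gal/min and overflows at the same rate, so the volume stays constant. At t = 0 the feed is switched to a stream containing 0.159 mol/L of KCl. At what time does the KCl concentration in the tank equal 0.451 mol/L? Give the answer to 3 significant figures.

59.5 min

Mass balance on the solute (V constant): V dC/dt = Q(C_in − C), so τ = V/Q = 40.484 min.
C(t) = C_in + (C₀ − C_in) e^(−t/τ). Set C = 0.451 and solve for t:
e^(−t/τ) = (C − C_in)/(C₀ − C_in) = (0.451 − 0.159)/(1.43 − 0.159) = 0.22974
t = −τ ln(…) = 40.484 × 1.4708 = 59.545 min.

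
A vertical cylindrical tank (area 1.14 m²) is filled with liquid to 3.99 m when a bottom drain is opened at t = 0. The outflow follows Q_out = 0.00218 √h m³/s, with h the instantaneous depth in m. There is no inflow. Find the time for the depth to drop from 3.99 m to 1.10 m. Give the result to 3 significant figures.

992 s

With no inflow, A dh/dt = −0.00218 √h.
Separate and integrate: 2(√h − √h₀) = −(0.00218/A) t.
t = 2A(√h₀ − √h)/0.00218 = 2·1.14·(√3.99 − √1.10)/0.00218
  = 2.2800 × (1.9975 − 1.0488) / 0.00218 = 992.21 s.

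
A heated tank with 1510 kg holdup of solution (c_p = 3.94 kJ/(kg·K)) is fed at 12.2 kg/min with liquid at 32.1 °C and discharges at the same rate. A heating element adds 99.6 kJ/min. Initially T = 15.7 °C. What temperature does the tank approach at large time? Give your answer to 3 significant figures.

First-law balance (no shaft work): M c_p dT/dt = ṁ c_p (T_in − T) + 99.6.
At steady state dT/dt = 0 ⇒ T_ss = T_in + Q̇/(ṁ c_p) = 32.1 + 99.6/(12.2·3.94) = 34.172 °C.

34.2 °C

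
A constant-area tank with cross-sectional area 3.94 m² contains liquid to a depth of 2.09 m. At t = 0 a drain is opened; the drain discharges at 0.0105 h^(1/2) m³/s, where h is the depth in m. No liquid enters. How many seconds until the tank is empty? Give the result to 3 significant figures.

1080 s

Volume balance on the tank: A dh/dt = −0.0105 √h.
Separate and integrate: 2(√h − √h₀) = −(0.0105/A) t.
Set h = 0: 2√h₀ = (0.0105/A) t_empty ⇒ t_empty = 2A√h₀/0.0105.
t_empty = 2·3.94·√2.09/0.0105 = 7.8800·1.4457/0.0105 = 1085.0 s.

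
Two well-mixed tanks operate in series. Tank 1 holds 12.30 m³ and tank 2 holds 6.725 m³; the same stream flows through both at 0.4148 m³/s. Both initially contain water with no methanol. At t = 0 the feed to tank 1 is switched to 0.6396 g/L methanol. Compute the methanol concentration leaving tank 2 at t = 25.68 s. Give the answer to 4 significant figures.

0.2043 g/L

Species balance on tank i: dCᵢ/dt = (Cᵢ₋₁ − Cᵢ)/τᵢ with τᵢ = Vᵢ/Q.
τ₁ = 12.30/0.4148 = 29.6528 s; τ₂ = 6.725/0.4148 = 16.2126 s.
Tank 1: C₁ = C_in(1 − e^(−t/τ₁)). Tank 2 (τ₁ ≠ τ₂): C₂ = C_in[1 − (τ₁ e^(−t/τ₁) − τ₂ e^(−t/τ₂))/(τ₁ − τ₂)].
At t = 25.68: e^(−t/τ₁) = 0.420622, e^(−t/τ₂) = 0.205163.
C₂ = 0.6396·[1 − (29.6528·0.420622 − 16.2126·0.205163)/(13.4402)] = 0.6396·0.319475 = 0.204336 g/L.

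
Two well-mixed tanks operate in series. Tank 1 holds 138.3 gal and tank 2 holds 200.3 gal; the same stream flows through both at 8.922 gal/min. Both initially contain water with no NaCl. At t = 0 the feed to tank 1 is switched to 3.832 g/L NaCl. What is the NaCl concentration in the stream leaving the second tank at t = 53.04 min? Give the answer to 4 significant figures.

2.945 g/L

Species balance on tank i: dCᵢ/dt = (Cᵢ₋₁ − Cᵢ)/τᵢ with τᵢ = Vᵢ/Q.
τ₁ = 138.3/8.922 = 15.5010 min; τ₂ = 200.3/8.922 = 22.4501 min.
Solving the cascade with C₁(0)=C₂(0)=0 gives C₂(t) = C_in[1 − (τ₁ e^(−t/τ₁) − τ₂ e^(−t/τ₂))/(τ₁ − τ₂)].
At t = 53.04: e^(−t/τ₁) = 0.0326565, e^(−t/τ₂) = 0.0941778.
C₂ = 3.832·[1 − (15.5010·0.0326565 − 22.4501·0.0941778)/(-6.94911)] = 3.832·0.768590 = 2.94524 g/L.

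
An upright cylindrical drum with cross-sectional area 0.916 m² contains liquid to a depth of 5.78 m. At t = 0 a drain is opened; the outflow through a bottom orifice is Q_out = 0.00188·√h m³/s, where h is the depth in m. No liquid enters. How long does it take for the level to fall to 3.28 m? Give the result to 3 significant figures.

A dh/dt = −Q_out = −0.00188 √h.
Separate and integrate: 2(√h − √h₀) = −(0.00188/A) t.
t = 2A(√h₀ − √h)/0.00188 = 2·0.916·(√5.78 − √3.28)/0.00188
  = 1.8320 × (2.4042 − 1.8111) / 0.00188 = 577.94 s.

578 s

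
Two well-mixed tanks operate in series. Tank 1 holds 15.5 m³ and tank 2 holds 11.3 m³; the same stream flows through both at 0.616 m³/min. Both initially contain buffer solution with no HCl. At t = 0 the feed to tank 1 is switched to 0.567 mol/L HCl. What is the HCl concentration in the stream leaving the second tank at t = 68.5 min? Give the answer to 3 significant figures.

Each tank obeys Vᵢ dCᵢ/dt = Q(Cᵢ₋₁ − Cᵢ), so τᵢ = Vᵢ/Q.
τ₁ = 15.5/0.616 = 25.162 min; τ₂ = 11.3/0.616 = 18.344 min.
Tank 1: C₁ = C_in(1 − e^(−t/τ₁)). Tank 2 (τ₁ ≠ τ₂): C₂ = C_in[1 − (τ₁ e^(−t/τ₁) − τ₂ e^(−t/τ₂))/(τ₁ − τ₂)].
At t = 68.5: e^(−t/τ₁) = 0.065722, e^(−t/τ₂) = 0.023893.
C₂ = 0.567·[1 − (25.162·0.065722 − 18.344·0.023893)/(6.8182)] = 0.567·0.82174 = 0.46593 mol/L.

0.466 mol/L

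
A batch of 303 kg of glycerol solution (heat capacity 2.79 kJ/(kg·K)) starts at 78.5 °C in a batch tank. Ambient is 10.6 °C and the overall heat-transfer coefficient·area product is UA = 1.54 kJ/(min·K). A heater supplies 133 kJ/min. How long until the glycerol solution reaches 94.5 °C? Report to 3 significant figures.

M c_p dT/dt = −UA(T − T_amb) + Q̇.
τ = M c_p/UA = 548.94 min; T_ss = T_amb + Q̇/UA = 10.6 + 133/1.54 = 96.964 °C.
T(t) = T_ss + (T₀ − T_ss)e^(−t/τ); set T = 94.5:
t = −τ ln[(T − T_ss)/(T₀ − T_ss)] = −548.94 · ln(0.13343) = 1105.7 min.

1110 min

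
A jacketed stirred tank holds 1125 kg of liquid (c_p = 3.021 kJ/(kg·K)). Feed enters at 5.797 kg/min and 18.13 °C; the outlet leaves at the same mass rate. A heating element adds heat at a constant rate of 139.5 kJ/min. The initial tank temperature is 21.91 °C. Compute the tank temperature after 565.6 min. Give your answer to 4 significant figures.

25.87 °C

M c_p dT/dt = ṁ c_p (T_in − T) + Q̇.
τ = M/ṁ = 194.066 min; T_ss = T_in + Q̇/(ṁ c_p) = 18.13 + 139.5/(5.797·3.021) = 26.0956 °C.
This is linear first-order; T(t) = T_ss + (T₀ − T_ss) e^(−t/τ).
T(565.6) = 26.0956 + (-4.18563)·e^(−565.6/194.066) = 26.0956 + (-4.18563)·0.0542326 = 25.8686 °C.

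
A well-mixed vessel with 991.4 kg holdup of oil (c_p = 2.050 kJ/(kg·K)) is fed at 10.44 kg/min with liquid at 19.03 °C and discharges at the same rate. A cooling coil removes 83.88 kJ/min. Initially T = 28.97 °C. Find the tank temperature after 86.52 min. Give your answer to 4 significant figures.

Heat balance on the well-mixed liquid: M c_p dT/dt = ṁ c_p (T_in − T) − 83.88.
Rearrange: dT/dt = (T_ss − T)/τ with τ = M/ṁ = 94.9617 min and T_ss = T_in − Q̇/(ṁ c_p) = 15.1107 °C.
This is linear first-order; T(t) = T_ss + (T₀ − T_ss) e^(−t/τ).
T(86.52) = 15.1107 + (13.8593)·e^(−86.52/94.9617) = 15.1107 + (13.8593)·0.402080 = 20.6833 °C.

20.68 °C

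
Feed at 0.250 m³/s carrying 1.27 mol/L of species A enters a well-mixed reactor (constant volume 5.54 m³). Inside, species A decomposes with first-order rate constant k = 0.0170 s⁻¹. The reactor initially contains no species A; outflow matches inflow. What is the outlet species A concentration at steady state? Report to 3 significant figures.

Species balance: V dC/dt = Q C_in − Q C − k V C.
At steady state: 0 = Q C_in − (Q + kV) C_ss, so C_ss = Q C_in/(Q + kV).
C_ss = 0.250·1.27/(0.250 + 0.0170·5.54) = 0.31750/0.34418 = 0.92248 mol/L.

0.922 mol/L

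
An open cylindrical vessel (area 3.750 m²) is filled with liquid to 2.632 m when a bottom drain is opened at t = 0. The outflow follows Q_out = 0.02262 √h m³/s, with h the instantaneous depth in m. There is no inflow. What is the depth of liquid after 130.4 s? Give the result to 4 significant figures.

1.511 m

With no inflow, A dh/dt = −0.02262 √h.
This is separable: 2 d(√h)/dt = −0.02262/A, so √h = √h₀ − (0.02262/(2A)) t.
√h = √2.632 − 0.02262·130.4/(2·3.750) = 1.62234 − 0.393286 = 1.22906.
h = 1.22906² = 1.51058 m.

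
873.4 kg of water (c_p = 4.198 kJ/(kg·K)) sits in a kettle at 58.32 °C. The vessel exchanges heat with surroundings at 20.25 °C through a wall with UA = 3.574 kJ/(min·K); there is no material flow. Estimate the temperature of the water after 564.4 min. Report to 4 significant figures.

Lumped-capacitance energy balance: M c_p dT/dt = UA(T_amb − T).
dT/dt = (T_ss − T)/τ with T_ss = T_amb = 20.2500 °C, τ = M c_p/UA = 873.4·4.198/3.574 = 1025.89 min.
T approaches T_ss exponentially: T(t) = T_ss + (T₀ − T_ss) e^(−t/τ).
T(564.4) = 20.2500 + (38.0700)·0.576860 = 42.2111 °C.

42.21 °C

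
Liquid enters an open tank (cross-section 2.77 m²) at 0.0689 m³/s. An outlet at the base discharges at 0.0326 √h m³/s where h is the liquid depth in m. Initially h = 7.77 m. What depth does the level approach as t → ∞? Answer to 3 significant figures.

Volume balance on the tank: A dh/dt = Q_in − 0.0326 √h. At steady state dh/dt = 0:
Q_in = 0.0326 √h_ss ⇒ √h_ss = 0.0689/0.0326 = 2.1135.
h_ss = 2.1135² = 4.4669 m. (Since h₀ = 7.77 m > h_ss, the level will fall toward this value.)

4.47 m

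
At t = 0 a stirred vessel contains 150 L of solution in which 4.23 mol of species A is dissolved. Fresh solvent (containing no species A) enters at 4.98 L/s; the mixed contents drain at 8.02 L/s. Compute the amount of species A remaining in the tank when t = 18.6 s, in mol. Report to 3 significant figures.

1.21 mol

Total volume: dV/dt = Q_in − Q_out = -3.0400 L/s, so V(t) = 150 − 3.0400 t and V(18.6) = 93.456 L.
Species balance (pure solvent in): dm/dt = −Q_out · m/V(t).
dm/m = −Q_out dt/(V₀ − 3.0400 t); integrating gives ln(m/m₀) = −(Q_out/(Q_in−Q_out)) ln(V/V₀).
m = m₀ (V₀/V)^(Q_out/(Q_in−Q_out)) = 4.23 × (150/93.456)^(-2.6382) = 1.2141 mol.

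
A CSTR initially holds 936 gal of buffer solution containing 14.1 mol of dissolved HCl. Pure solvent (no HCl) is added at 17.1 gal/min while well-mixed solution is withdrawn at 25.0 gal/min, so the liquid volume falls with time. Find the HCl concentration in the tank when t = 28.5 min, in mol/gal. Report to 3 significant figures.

Total volume: dV/dt = Q_in − Q_out = -7.9000 gal/min, so V(t) = 936 − 7.9000 t and V(28.5) = 710.85 gal.
Species balance (pure solvent in): dm/dt = −Q_out · m/V(t).
Separate: dm/m = −Q_out dt/V(t) ⇒ ln(m/m₀) = −(Q_out/(Q_in−Q_out)) ln(V/V₀).
m = m₀ (V₀/V)^(Q_out/(Q_in−Q_out)) = 14.1 × (936/710.85)^(-3.1646) = 5.9028 mol.
C = m/V = 5.9028/710.85 = 0.0083039 mol/gal.

0.00830 mol/gal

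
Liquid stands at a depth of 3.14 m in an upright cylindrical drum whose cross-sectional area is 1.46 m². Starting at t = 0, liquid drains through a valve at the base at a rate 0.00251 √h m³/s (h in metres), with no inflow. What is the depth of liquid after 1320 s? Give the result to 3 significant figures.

0.406 m

Unsteady balance on liquid volume: A dh/dt = −0.00251 √h.
∫ h^(−1/2) dh = −(0.00251/A) ∫ dt, giving 2√h = 2√h₀ − (0.00251/A) t.
√h = √3.14 − 0.00251·1320/(2·1.46) = 1.7720 − 1.1347 = 0.63735.
h = 0.63735² = 0.40621 m.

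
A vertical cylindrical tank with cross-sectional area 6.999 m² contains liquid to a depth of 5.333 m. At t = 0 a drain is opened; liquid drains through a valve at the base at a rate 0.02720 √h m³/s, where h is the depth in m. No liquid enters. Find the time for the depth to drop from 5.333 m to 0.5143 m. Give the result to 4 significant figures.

819.4 s

With no inflow, A dh/dt = −0.02720 √h.
This is separable: 2 d(√h)/dt = −0.02720/A, so √h = √h₀ − (0.02720/(2A)) t.
t = 2A(√h₀ − √h)/0.02720 = 2·6.999·(√5.333 − √0.5143)/0.02720
  = 13.9980 × (2.30933 − 0.717147) / 0.02720 = 819.388 s.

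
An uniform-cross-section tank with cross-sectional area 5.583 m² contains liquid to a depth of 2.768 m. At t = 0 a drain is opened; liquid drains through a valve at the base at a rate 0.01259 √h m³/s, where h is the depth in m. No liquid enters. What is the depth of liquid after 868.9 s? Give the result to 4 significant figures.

0.4679 m

With no inflow, A dh/dt = −0.01259 √h.
∫ h^(−1/2) dh = −(0.01259/A) ∫ dt, giving 2√h = 2√h₀ − (0.01259/A) t.
√h = √2.768 − 0.01259·868.9/(2·5.583) = 1.66373 − 0.979711 = 0.684020.
h = 0.684020² = 0.467883 m.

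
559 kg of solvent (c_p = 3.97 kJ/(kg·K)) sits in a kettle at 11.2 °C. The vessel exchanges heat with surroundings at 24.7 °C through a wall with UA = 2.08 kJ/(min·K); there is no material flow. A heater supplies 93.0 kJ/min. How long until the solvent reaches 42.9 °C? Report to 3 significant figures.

839 min

Unsteady energy balance on the tank contents: M c_p dT/dt = −UA(T − T_amb) + Q̇.
τ = M c_p/UA = 1066.9 min; T_ss = T_amb + Q̇/UA = 24.7 + 93.0/2.08 = 69.412 °C.
T(t) = T_ss + (T₀ − T_ss)e^(−t/τ); set T = 42.9:
t = −τ ln[(T − T_ss)/(T₀ − T_ss)] = −1066.9 · ln(0.45543) = 839.15 min.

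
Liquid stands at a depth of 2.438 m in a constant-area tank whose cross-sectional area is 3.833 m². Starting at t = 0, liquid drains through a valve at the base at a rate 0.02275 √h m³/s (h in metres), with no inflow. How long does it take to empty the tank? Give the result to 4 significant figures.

526.1 s

A dh/dt = −Q_out = −0.02275 √h.
∫ h^(−1/2) dh = −(0.02275/A) ∫ dt, giving 2√h = 2√h₀ − (0.02275/A) t.
Tank is empty when √h = 0: t_empty = 2A√h₀/0.02275.
t_empty = 2·3.833·√2.438/0.02275 = 7.66600·1.56141/0.02275 = 526.144 s.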